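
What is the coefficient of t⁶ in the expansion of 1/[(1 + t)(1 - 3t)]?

547

Partial fractions give a closed form: a_n = (1/4)·(-1)^n + (3/4)·3^n.
At n = 6: a_6 = 547.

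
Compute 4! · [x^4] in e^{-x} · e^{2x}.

1

The EGF product rule gives c_4 = Σ_{k_1+k_2=4} C(4; k_1,k_2) · ∏ g_i(k_i), where e^{-x} gives (-1)^k; e^{2x} gives (2)^k.
g_1(k) for k = 0…4: 1, -1, 1, -1, 1.
g_2(k) for k = 0…4: 1, 2, 4, 8, 16.
c_4 = Σ_k C(4,k)·g_1(k)·g_2(4−k) = 1·1·16 + 4·(-1)·8 + 6·1·4 + 4·(-1)·2 + 1·1·1 = 16 − 32 + 24 − 8 + 1 = 1.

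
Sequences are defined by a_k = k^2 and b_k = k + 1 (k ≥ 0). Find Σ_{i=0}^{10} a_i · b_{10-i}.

Write out a_i and b_{10-i} for i = 0,…,10 and sum the products.
Σ = 0·11 + 1·10 + 4·9 + 9·8 + 16·7 + 25·6 + 36·5 + 49·4 + 64·3 + 81·2 + 100·1 = 1210.

1210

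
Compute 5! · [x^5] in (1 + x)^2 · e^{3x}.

The EGF product rule gives c_5 = Σ_{k_1+k_2=5} C(5; k_1,k_2) · ∏ g_i(k_i), where (1+x)^2 gives the falling factorial (2)_k; e^{3x} gives (3)^k.
g_1(k) for k = 0…5: 1, 2, 2, 0, 0, 0.
g_2(k) for k = 0…5: 1, 3, 9, 27, 81, 243.
c_5 = Σ_k C(5,k)·g_1(k)·g_2(5−k) = 1·1·243 + 5·2·81 + 10·2·27 = 243 + 810 + 540 = 1593.

1593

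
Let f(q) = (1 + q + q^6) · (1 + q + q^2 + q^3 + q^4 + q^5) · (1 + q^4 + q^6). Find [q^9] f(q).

5

(1 + q + q^6) has coefficients 1,1,0,0,0,0,1 for degrees 0…6.
(1 + q + q^2 + q^3 + q^4 + q^5) has coefficients 1,1,1,1,1,1,0,0,0,0 for degrees 0…9.
Finally multiplying by (1 + q^4 + q^6), the product of all factors after the first has coefficients 1,1,1,1,2,2,2,2,2,2 for degrees 0…9.
[q^9] = 1·2 + 1·2 + 1·1 = 5.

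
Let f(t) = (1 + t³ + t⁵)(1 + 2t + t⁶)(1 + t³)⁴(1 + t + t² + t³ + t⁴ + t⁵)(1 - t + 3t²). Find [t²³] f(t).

57

(1 + t³ + t⁵) has coefficients 1,0,0,1,0,1 for degrees 0…5.
(1 + 2t + t⁶) has coefficients 1,2,0,0,0,0,1,0,0,0,0,0,0,0,0,0,0,0,0,0,0,0,0,0 for degrees 0…23.
Multiplying by (1 + t³)⁴ gives running coefficients 1,2,0,4,8,0,7,12,0,8,8,0,7,2,0,4,0,0,1,0,0,0,0,0 for degrees 0…23.
Multiplying by (1 + t + t² + t³ + t⁴ + t⁵) gives running coefficients 1,3,3,7,15,15,21,31,31,35,35,35,35,25,25,21,13,13,7,5,5,1,1,1 for degrees 0…23.
Finally multiplying by (1 - t + 3t²), the product of all factors after the first has coefficients 1,2,3,13,17,21,51,55,63,97,93,105,105,95,105,71,67,63,33,37,21,11,15,3 for degrees 0…23.
[t²³] = 1·3 + 1·21 + 1·33 = 57.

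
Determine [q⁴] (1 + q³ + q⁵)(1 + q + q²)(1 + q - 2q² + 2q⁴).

(1 + q³ + q⁵) has coefficients 1,0,0,1,0 for degrees 0…4.
(1 + q + q²) has coefficients 1,1,1,0,0 for degrees 0…4.
Finally multiplying by (1 + q - 2q² + 2q⁴), the product of all factors after the first has coefficients 1,2,0,-1,0 for degrees 0…4.
[q⁴] = 1·0 + 1·2 = 2.

2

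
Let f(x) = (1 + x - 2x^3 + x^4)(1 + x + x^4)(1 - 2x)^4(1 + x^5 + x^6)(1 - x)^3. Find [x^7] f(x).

-287

(1 + x - 2x^3 + x^4) has coefficients 1,1,0,-2,1 for degrees 0…4.
(1 + x + x^4) has coefficients 1,1,0,0,1,0,0,0 for degrees 0…7.
Multiplying by (1 - 2x)^4 gives running coefficients 1,-7,16,-8,-15,8,24,-32 for degrees 0…7.
Multiplying by (1 + x^5 + x^6) gives running coefficients 1,-7,16,-8,-15,9,18,-23 for degrees 0…7.
Finally multiplying by (1 - x)^3, the product of all factors after the first has coefficients 1,-10,40,-78,64,14,-46,-35 for degrees 0…7.
[x^7] = 1·(-35) + 1·(-46) − 2·64 + 1·(-78) = -287.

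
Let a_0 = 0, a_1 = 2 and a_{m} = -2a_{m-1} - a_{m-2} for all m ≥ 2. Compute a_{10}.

The ordinary generating function has denominator 1 + 2t + t^2.
Iterating the recurrence: a_0,…,a_{10} = 0, 2, -4, 6, -8, 10, -12, 14, -16, 18, -20.

-20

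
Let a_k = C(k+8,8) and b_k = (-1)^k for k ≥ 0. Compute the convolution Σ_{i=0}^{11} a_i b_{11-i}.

47616

This is [x^11] in the product of the two ordinary generating functions.
Σ = 1·(-1) + 9·1 + 45·(-1) + 165·1 + 495·(-1) + 1287·1 + 3003·(-1) + 6435·1 + 12870·(-1) + 24310·1 + 43758·(-1) + 75582·1 = 47616.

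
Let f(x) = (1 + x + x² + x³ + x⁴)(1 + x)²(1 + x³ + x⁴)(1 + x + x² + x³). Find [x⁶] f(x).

(1 + x + x² + x³ + x⁴) has coefficients 1,1,1,1,1 for degrees 0…4.
(1 + x)² has coefficients 1,2,1,0,0,0,0 for degrees 0…6.
Multiplying by (1 + x³ + x⁴) gives running coefficients 1,2,1,1,3,3,1 for degrees 0…6.
Finally multiplying by (1 + x + x² + x³), the product of all factors after the first has coefficients 1,3,4,5,7,8,8 for degrees 0…6.
[x⁶] = 1·8 + 1·8 + 1·7 + 1·5 + 1·4 = 32.

32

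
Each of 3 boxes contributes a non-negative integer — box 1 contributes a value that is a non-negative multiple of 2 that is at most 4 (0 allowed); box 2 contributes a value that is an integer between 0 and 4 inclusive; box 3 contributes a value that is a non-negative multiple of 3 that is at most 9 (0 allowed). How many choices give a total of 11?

5

The generating function for the choices is (1 + y^2 + y^4)·(1 + y + y^2 + y^3 + y^4)·(1 + y^3 + y^6 + y^9); the count is [y^11].
(1 + y^2 + y^4) has coefficients 1,0,1,0,1 for degrees 0…4.
(1 + y + y^2 + y^3 + y^4) has coefficients 1,1,1,1,1,0,0,0,0,0,0,0 for degrees 0…11.
Finally multiplying by (1 + y^3 + y^6 + y^9), the product of all factors after the first has coefficients 1,1,1,2,2,1,2,2,1,2,2,1 for degrees 0…11.
[y^11] = 1·1 + 1·2 + 1·2 = 5.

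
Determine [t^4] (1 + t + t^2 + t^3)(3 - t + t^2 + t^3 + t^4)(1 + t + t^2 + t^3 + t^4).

14

(1 + t + t^2 + t^3) has coefficients 1,1,1,1 for degrees 0…3.
(3 - t + t^2 + t^3 + t^4) has coefficients 3,-1,1,1,1 for degrees 0…4.
Finally multiplying by (1 + t + t^2 + t^3 + t^4), the product of all factors after the first has coefficients 3,2,3,4,5 for degrees 0…4.
[t^4] = 1·5 + 1·4 + 1·3 + 1·2 = 14.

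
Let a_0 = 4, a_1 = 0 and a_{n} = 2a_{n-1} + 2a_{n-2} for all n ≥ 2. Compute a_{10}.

The ordinary generating function has denominator 1 - 2y - 2y^2.
Iterating the recurrence: a_0,…,a_{10} = 4, 0, 8, 16, 48, 128, 352, 960, 2624, 7168, 19584.

19584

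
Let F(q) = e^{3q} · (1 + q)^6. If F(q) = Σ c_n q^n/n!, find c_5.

27693

The EGF product rule gives c_5 = Σ_{k_1+k_2=5} C(5; k_1,k_2) · ∏ g_i(k_i), where e^{3q} gives (3)^k; (1+q)^6 gives the falling factorial (6)_k.
g_1(k) for k = 0…5: 1, 3, 9, 27, 81, 243.
g_2(k) for k = 0…5: 1, 6, 30, 120, 360, 720.
c_5 = Σ_k C(5,k)·g_1(k)·g_2(5−k) = 1·1·720 + 5·3·360 + 10·9·120 + 10·27·30 + 5·81·6 + 1·243·1 = 720 + 5400 + 10800 + 8100 + 2430 + 243 = 27693.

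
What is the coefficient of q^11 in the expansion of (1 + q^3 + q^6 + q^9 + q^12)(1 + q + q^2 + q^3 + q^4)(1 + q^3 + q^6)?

(1 + q^3 + q^6 + q^9 + q^12) has coefficients 1,0,0,1,0,0,1,0,0,1,0,0 for degrees 0…11.
(1 + q + q^2 + q^3 + q^4) has coefficients 1,1,1,1,1,0,0,0,0,0,0,0 for degrees 0…11.
Finally multiplying by (1 + q^3 + q^6), the product of all factors after the first has coefficients 1,1,1,2,2,1,2,2,1,1,1,0 for degrees 0…11.
[q^11] = 1·0 + 1·1 + 1·1 + 1·1 = 3.

3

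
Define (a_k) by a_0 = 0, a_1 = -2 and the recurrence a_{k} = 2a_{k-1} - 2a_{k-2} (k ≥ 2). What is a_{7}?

16

The ordinary generating function has denominator 1 - 2q + 2q^2.
Iterating the recurrence: a_0,…,a_{7} = 0, -2, -4, -4, 0, 8, 16, 16.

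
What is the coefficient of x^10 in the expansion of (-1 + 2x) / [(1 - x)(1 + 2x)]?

-1365

Partial fractions give a closed form: a_n = (1/3)·1^n + (-4/3)·(-2)^n.
At n = 10: a_10 = -1365.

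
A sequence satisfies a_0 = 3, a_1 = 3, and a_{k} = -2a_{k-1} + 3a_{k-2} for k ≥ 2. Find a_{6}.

The ordinary generating function has denominator 1 + 2q - 3q^2.
Iterating the recurrence: a_0,…,a_{6} = 3, 3, 3, 3, 3, 3, 3.

3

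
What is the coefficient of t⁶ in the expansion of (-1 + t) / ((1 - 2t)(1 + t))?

-22

Partial fractions give a closed form: a_n = (-1/3)·2^n + (-2/3)·(-1)^n.
At n = 6: a_6 = -22.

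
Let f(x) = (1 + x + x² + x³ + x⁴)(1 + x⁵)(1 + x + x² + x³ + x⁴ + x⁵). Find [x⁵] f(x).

(1 + x + x² + x³ + x⁴) has coefficients 1,1,1,1,1 for degrees 0…4.
(1 + x⁵) has coefficients 1,0,0,0,0,1 for degrees 0…5.
Finally multiplying by (1 + x + x² + x³ + x⁴ + x⁵), the product of all factors after the first has coefficients 1,1,1,1,1,2 for degrees 0…5.
[x⁵] = 1·2 + 1·1 + 1·1 + 1·1 + 1·1 = 6.

6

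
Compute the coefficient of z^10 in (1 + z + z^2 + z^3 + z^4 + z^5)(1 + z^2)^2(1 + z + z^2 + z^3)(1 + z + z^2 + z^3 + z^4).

52

(1 + z + z^2 + z^3 + z^4 + z^5) has coefficients 1,1,1,1,1,1 for degrees 0…5.
(1 + z^2)^2 has coefficients 1,0,2,0,1,0,0,0,0,0,0 for degrees 0…10.
Multiplying by (1 + z + z^2 + z^3) gives running coefficients 1,1,3,3,3,3,1,1,0,0,0 for degrees 0…10.
Finally multiplying by (1 + z + z^2 + z^3 + z^4), the product of all factors after the first has coefficients 1,2,5,8,11,13,13,11,8,5,2 for degrees 0…10.
[z^10] = 1·2 + 1·5 + 1·8 + 1·11 + 1·13 + 1·13 = 52.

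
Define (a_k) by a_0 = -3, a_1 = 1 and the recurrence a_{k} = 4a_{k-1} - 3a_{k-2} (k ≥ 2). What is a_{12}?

1062877

The ordinary generating function has denominator 1 - 4y + 3y^2.
Iterating the recurrence: a_0,…,a_{12} = -3, 1, 13, 49, 157, 481, 1453, 4369, 13117, 39361, 118093, 354289, 1062877.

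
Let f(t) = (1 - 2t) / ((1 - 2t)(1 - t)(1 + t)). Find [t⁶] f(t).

Partial fractions give a closed form: a_n = (1/2)·1^n + (1/2)·(-1)^n.
At n = 6: a_6 = 1.

1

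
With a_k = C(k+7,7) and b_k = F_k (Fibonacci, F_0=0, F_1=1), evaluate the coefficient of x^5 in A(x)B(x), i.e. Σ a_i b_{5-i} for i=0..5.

Write out a_i and b_{5-i} for i = 0,…,5 and sum the products.
Σ = 1·5 + 8·3 + 36·2 + 120·1 + 330·1 + 792·0 = 551.

551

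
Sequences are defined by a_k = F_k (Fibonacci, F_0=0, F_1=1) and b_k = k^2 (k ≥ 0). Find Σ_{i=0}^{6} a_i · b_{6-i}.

The convolution is the t^6 coefficient of A(t)B(t).
Σ = 0·36 + 1·25 + 1·16 + 2·9 + 3·4 + 5·1 + 8·0 = 76.

76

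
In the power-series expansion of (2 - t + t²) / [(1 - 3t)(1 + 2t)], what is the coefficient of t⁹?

20432

The denominator gives the recurrence a_n = a_(n−1) + 6a_(n−2) for n ≥ 3; the numerator fixes a_0 = 2, a_1 = 1, a_2 = 14.
Iterating: 2, 1, 14, 20, 104, 224, 848, 2192, 7280, 20432, so a_9 = 20432.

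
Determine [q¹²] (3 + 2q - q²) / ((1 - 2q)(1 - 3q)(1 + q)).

4231048

Partial fractions give a closed form: a_n = (-5)·2^n + (8)·3^n.
At n = 12: a_12 = 4231048.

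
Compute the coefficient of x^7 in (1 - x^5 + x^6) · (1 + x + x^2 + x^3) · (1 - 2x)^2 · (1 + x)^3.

17

(1 - x^5 + x^6) has coefficients 1,0,0,0,0,-1,1 for degrees 0…6.
(1 + x + x^2 + x^3) has coefficients 1,1,1,1,0,0,0,0 for degrees 0…7.
Multiplying by (1 - 2x)^2 gives running coefficients 1,-3,1,1,0,4,0,0 for degrees 0…7.
Finally multiplying by (1 + x)^3, the product of all factors after the first has coefficients 1,0,-5,-4,3,8,13,12 for degrees 0…7.
[x^7] = 1·12 − 1·(-5) + 1·0 = 17.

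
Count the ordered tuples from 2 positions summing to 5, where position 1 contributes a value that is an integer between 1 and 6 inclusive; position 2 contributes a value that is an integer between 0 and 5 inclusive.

5

The generating function for the choices is (t + t² + t³ + t⁴ + t⁵ + t⁶)·(1 + t + t² + t³ + t⁴ + t⁵); the count is [t⁵].
(t + t² + t³ + t⁴ + t⁵ + t⁶) has coefficients 0,1,1,1,1,1 for degrees 0…5.
(1 + t + t² + t³ + t⁴ + t⁵) has coefficients 1,1,1,1,1,1 for degrees 0…5.
[t⁵] = 1·1 + 1·1 + 1·1 + 1·1 + 1·1 = 5.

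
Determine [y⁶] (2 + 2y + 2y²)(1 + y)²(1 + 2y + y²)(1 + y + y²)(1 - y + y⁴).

8

(2 + 2y + 2y²) has coefficients 2,2,2 for degrees 0…2.
(1 + y)² has coefficients 1,2,1,0,0,0,0 for degrees 0…6.
Multiplying by (1 + 2y + y²) gives running coefficients 1,4,6,4,1,0,0 for degrees 0…6.
Multiplying by (1 + y + y²) gives running coefficients 1,5,11,14,11,5,1 for degrees 0…6.
Finally multiplying by (1 - y + y⁴), the product of all factors after the first has coefficients 1,4,6,3,-2,-1,7 for degrees 0…6.
[y⁶] = 2·7 + 2·(-1) + 2·(-2) = 8.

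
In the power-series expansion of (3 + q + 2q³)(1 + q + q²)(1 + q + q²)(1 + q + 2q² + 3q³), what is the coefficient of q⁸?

(3 + q + 2q³) has coefficients 3,1,0,2 for degrees 0…3.
(1 + q + q²) has coefficients 1,1,1,0,0,0,0,0,0 for degrees 0…8.
Multiplying by (1 + q + q²) gives running coefficients 1,2,3,2,1,0,0,0,0 for degrees 0…8.
Finally multiplying by (1 + q + 2q² + 3q³), the product of all factors after the first has coefficients 1,3,7,12,15,14,8,3,0 for degrees 0…8.
[q⁸] = 3·0 + 1·3 + 2·14 = 31.

31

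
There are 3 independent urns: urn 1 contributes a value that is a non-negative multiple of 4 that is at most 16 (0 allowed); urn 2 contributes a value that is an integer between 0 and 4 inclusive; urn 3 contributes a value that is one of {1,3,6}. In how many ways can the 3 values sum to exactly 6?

3

The generating function for the choices is (1 + t^4 + t^8 + t^12 + t^16)·(1 + t + t^2 + t^3 + t^4)·(t + t^3 + t^6); the count is [t^6].
(1 + t^4 + t^8 + t^12 + t^16) has coefficients 1,0,0,0,1,0,0 for degrees 0…6.
(1 + t + t^2 + t^3 + t^4) has coefficients 1,1,1,1,1,0,0 for degrees 0…6.
Finally multiplying by (t + t^3 + t^6), the product of all factors after the first has coefficients 0,1,1,2,2,2,2 for degrees 0…6.
[t^6] = 1·2 + 1·1 = 3.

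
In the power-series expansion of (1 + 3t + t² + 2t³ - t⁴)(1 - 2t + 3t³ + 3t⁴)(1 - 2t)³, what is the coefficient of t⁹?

-18

(1 + 3t + t² + 2t³ - t⁴) has coefficients 1,3,1,2,-1 for degrees 0…4.
(1 - 2t + 3t³ + 3t⁴) has coefficients 1,-2,0,3,3,0,0,0,0,0 for degrees 0…9.
Finally multiplying by (1 - 2t)³, the product of all factors after the first has coefficients 1,-8,24,-29,1,18,12,-24,0,0 for degrees 0…9.
[t⁹] = 1·0 + 3·0 + 1·(-24) + 2·12 − 1·18 = -18.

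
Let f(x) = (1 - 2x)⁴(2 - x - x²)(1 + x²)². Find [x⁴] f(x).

(1 - 2x)⁴ has coefficients 1,-8,24,-32,16 for degrees 0…4.
(2 - x - x²) has coefficients 2,-1,-1,0,0 for degrees 0…4.
Finally multiplying by (1 + x²)², the product of all factors after the first has coefficients 2,-1,3,-2,0 for degrees 0…4.
[x⁴] = 1·0 − 8·(-2) + 24·3 − 32·(-1) + 16·2 = 152.

152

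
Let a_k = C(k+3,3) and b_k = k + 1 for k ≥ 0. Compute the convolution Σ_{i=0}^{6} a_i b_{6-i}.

462

The convolution is the x^6 coefficient of A(x)B(x).
Σ = 1·7 + 4·6 + 10·5 + 20·4 + 35·3 + 56·2 + 84·1 = 462.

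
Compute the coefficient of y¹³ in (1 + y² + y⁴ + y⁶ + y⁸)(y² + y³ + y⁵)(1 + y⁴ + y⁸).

(1 + y² + y⁴ + y⁶ + y⁸) has coefficients 1,0,1,0,1,0,1,0,1 for degrees 0…8.
(y² + y³ + y⁵) has coefficients 0,0,1,1,0,1,0,0,0,0,0,0,0,0 for degrees 0…13.
Finally multiplying by (1 + y⁴ + y⁸), the product of all factors after the first has coefficients 0,0,1,1,0,1,1,1,0,1,1,1,0,1 for degrees 0…13.
[y¹³] = 1·1 + 1·1 + 1·1 + 1·1 + 1·1 = 5.

5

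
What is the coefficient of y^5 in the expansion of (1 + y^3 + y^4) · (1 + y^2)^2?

2

(1 + y^3 + y^4) has coefficients 1,0,0,1,1 for degrees 0…4.
(1 + y^2)^2 has coefficients 1,0,2,0,1,0 for degrees 0…5.
[y^5] = 1·0 + 1·2 + 1·0 = 2.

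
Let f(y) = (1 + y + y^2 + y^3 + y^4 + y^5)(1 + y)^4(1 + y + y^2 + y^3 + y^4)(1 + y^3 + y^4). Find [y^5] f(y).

86

(1 + y + y^2 + y^3 + y^4 + y^5) has coefficients 1,1,1,1,1,1 for degrees 0…5.
(1 + y)^4 has coefficients 1,4,6,4,1,0 for degrees 0…5.
Multiplying by (1 + y + y^2 + y^3 + y^4) gives running coefficients 1,5,11,15,16,15 for degrees 0…5.
Finally multiplying by (1 + y^3 + y^4), the product of all factors after the first has coefficients 1,5,11,16,22,31 for degrees 0…5.
[y^5] = 1·31 + 1·22 + 1·16 + 1·11 + 1·5 + 1·1 = 86.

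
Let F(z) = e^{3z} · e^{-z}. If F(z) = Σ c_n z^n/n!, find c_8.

The EGF product rule gives c_8 = Σ_{k_1+k_2=8} C(8; k_1,k_2) · ∏ g_i(k_i), where e^{3z} gives (3)^k; e^{-z} gives (-1)^k.
g_1(k) for k = 0…8: 1, 3, 9, 27, 81, 243, 729, 2187, 6561.
g_2(k) for k = 0…8: 1, -1, 1, -1, 1, -1, 1, -1, 1.
c_8 = Σ_k C(8,k)·g_1(k)·g_2(8−k) = 1·1·1 + 8·3·(-1) + 28·9·1 + 56·27·(-1) + 70·81·1 + 56·243·(-1) + 28·729·1 + 8·2187·(-1) + 1·6561·1 = 1 − 24 + 252 − 1512 + 5670 − 13608 + 20412 − 17496 + 6561 = 256.

256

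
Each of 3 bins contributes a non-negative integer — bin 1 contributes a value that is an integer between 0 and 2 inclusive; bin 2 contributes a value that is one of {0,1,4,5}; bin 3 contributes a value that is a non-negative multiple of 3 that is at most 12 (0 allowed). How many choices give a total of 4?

The generating function for the choices is (1 + y + y^2)·(1 + y + y^4 + y^5)·(1 + y^3 + y^6 + y^9 + y^12); the count is [y^4].
(1 + y + y^2) has coefficients 1,1,1 for degrees 0…2.
(1 + y + y^4 + y^5) has coefficients 1,1,0,0,1 for degrees 0…4.
Finally multiplying by (1 + y^3 + y^6 + y^9 + y^12), the product of all factors after the first has coefficients 1,1,0,1,2 for degrees 0…4.
[y^4] = 1·2 + 1·1 + 1·0 = 3.

3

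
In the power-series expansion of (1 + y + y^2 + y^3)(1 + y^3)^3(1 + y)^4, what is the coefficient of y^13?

18

(1 + y + y^2 + y^3) has coefficients 1,1,1,1 for degrees 0…3.
(1 + y^3)^3 has coefficients 1,0,0,3,0,0,3,0,0,1,0,0,0,0 for degrees 0…13.
Finally multiplying by (1 + y)^4, the product of all factors after the first has coefficients 1,4,6,7,13,18,15,15,18,13,7,6,4,1 for degrees 0…13.
[y^13] = 1·1 + 1·4 + 1·6 + 1·7 = 18.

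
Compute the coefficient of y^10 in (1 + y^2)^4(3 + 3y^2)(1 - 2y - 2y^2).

-27

(1 + y^2)^4 has coefficients 1,0,4,0,6,0,4,0,1 for degrees 0…8.
(3 + 3y^2) has coefficients 3,0,3,0,0,0,0,0,0,0,0 for degrees 0…10.
Finally multiplying by (1 - 2y - 2y^2), the product of all factors after the first has coefficients 3,-6,-3,-6,-6,0,0,0,0,0,0 for degrees 0…10.
[y^10] = 1·0 + 4·0 + 6·0 + 4·(-6) + 1·(-3) = -27.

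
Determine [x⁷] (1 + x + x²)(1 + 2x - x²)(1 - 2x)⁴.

(1 + x + x²) has coefficients 1,1,1 for degrees 0…2.
(1 + 2x - x²) has coefficients 1,2,-1,0,0,0,0,0 for degrees 0…7.
Finally multiplying by (1 - 2x)⁴, the product of all factors after the first has coefficients 1,-6,7,24,-72,64,-16,0 for degrees 0…7.
[x⁷] = 1·0 + 1·(-16) + 1·64 = 48.

48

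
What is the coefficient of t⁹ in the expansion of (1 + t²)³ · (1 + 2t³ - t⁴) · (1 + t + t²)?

(1 + t²)³ has coefficients 1,0,3,0,3,0,1 for degrees 0…6.
(1 + 2t³ - t⁴) has coefficients 1,0,0,2,-1,0,0,0,0,0 for degrees 0…9.
Finally multiplying by (1 + t + t²), the product of all factors after the first has coefficients 1,1,1,2,1,1,-1,0,0,0 for degrees 0…9.
[t⁹] = 1·0 + 3·0 + 3·1 + 1·2 = 5.

5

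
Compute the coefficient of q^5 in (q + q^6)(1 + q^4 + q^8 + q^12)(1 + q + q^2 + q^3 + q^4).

2

(q + q^6) has coefficients 0,1,0,0,0,0 for degrees 0…5.
(1 + q^4 + q^8 + q^12) has coefficients 1,0,0,0,1,0 for degrees 0…5.
Finally multiplying by (1 + q + q^2 + q^3 + q^4), the product of all factors after the first has coefficients 1,1,1,1,2,1 for degrees 0…5.
[q^5] = 1·2 = 2.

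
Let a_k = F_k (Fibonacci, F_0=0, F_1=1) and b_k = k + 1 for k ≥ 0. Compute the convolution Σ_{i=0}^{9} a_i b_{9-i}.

221

The convolution is the t^9 coefficient of A(t)B(t).
Σ = 0·10 + 1·9 + 1·8 + 2·7 + 3·6 + 5·5 + 8·4 + 13·3 + 21·2 + 34·1 = 221.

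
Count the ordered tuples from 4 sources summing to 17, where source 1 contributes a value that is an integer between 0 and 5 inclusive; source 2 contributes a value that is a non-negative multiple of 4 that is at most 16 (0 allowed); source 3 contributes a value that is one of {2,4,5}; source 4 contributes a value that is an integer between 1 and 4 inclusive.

18

The generating function for the choices is (1 + q + q^2 + q^3 + q^4 + q^5)·(1 + q^4 + q^8 + q^12 + q^16)·(q^2 + q^4 + q^5)·(q + q^2 + q^3 + q^4); the count is [q^17].
(1 + q + q^2 + q^3 + q^4 + q^5) has coefficients 1,1,1,1,1,1 for degrees 0…5.
(1 + q^4 + q^8 + q^12 + q^16) has coefficients 1,0,0,0,1,0,0,0,1,0,0,0,1,0,0,0,1,0 for degrees 0…17.
Multiplying by (q^2 + q^4 + q^5) gives running coefficients 0,0,1,0,1,1,1,0,1,1,1,0,1,1,1,0,1,1 for degrees 0…17.
Finally multiplying by (q + q^2 + q^3 + q^4), the product of all factors after the first has coefficients 0,0,0,1,1,2,3,3,3,3,3,3,3,3,3,3,3,3 for degrees 0…17.
[q^17] = 1·3 + 1·3 + 1·3 + 1·3 + 1·3 + 1·3 = 18.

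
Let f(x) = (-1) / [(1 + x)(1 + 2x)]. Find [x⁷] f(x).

255

The denominator gives the recurrence a_n = −3a_(n−1) − 2a_(n−2) for n ≥ 3; the numerator fixes a_0 = -1, a_1 = 3, a_2 = -7.
Iterating: -1, 3, -7, 15, -31, 63, -127, 255, so a_7 = 255.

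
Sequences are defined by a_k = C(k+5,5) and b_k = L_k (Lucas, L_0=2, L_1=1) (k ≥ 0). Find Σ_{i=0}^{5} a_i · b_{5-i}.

935

Write out a_i and b_{5-i} for i = 0,…,5 and sum the products.
Σ = 1·11 + 6·7 + 21·4 + 56·3 + 126·1 + 252·2 = 935.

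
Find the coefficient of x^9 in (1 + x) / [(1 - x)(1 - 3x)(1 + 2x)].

23551

The denominator gives the recurrence a_n = 2a_(n−1) + 5a_(n−2) − 6a_(n−3) for n ≥ 3; the numerator fixes a_0 = 1, a_1 = 3, a_2 = 11.
Iterating: 1, 3, 11, 31, 99, 287, 883, 2607, 7907, 23551, so a_9 = 23551.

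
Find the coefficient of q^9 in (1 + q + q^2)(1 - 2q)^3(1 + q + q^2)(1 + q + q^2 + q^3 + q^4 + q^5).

-9

(1 + q + q^2) has coefficients 1,1,1 for degrees 0…2.
(1 - 2q)^3 has coefficients 1,-6,12,-8,0,0,0,0,0,0 for degrees 0…9.
Multiplying by (1 + q + q^2) gives running coefficients 1,-5,7,-2,4,-8,0,0,0,0 for degrees 0…9.
Finally multiplying by (1 + q + q^2 + q^3 + q^4 + q^5), the product of all factors after the first has coefficients 1,-4,3,1,5,-3,-4,1,-6,-4 for degrees 0…9.
[q^9] = 1·(-4) + 1·(-6) + 1·1 = -9.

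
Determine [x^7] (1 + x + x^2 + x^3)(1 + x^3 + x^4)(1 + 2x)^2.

17

(1 + x + x^2 + x^3) has coefficients 1,1,1,1 for degrees 0…3.
(1 + x^3 + x^4) has coefficients 1,0,0,1,1,0,0,0 for degrees 0…7.
Finally multiplying by (1 + 2x)^2, the product of all factors after the first has coefficients 1,4,4,1,5,8,4,0 for degrees 0…7.
[x^7] = 1·0 + 1·4 + 1·8 + 1·5 = 17.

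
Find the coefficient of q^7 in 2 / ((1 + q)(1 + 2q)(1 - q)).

-340

The denominator gives the recurrence a_n = −2a_(n−1) + a_(n−2) + 2a_(n−3) for n ≥ 3; the numerator fixes a_0 = 2, a_1 = -4, a_2 = 10.
Iterating: 2, -4, 10, -20, 42, -84, 170, -340, so a_7 = -340.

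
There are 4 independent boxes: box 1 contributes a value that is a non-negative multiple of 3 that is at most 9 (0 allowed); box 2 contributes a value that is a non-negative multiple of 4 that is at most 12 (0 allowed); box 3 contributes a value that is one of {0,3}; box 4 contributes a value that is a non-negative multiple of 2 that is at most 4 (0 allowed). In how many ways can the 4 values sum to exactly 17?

6

The generating function for the choices is (1 + x^3 + x^6 + x^9)·(1 + x^4 + x^8 + x^12)·(1 + x^3)·(1 + x^2 + x^4); the count is [x^17].
(1 + x^3 + x^6 + x^9) has coefficients 1,0,0,1,0,0,1,0,0,1 for degrees 0…9.
(1 + x^4 + x^8 + x^12) has coefficients 1,0,0,0,1,0,0,0,1,0,0,0,1,0,0,0,0,0 for degrees 0…17.
Multiplying by (1 + x^3) gives running coefficients 1,0,0,1,1,0,0,1,1,0,0,1,1,0,0,1,0,0 for degrees 0…17.
Finally multiplying by (1 + x^2 + x^4), the product of all factors after the first has coefficients 1,0,1,1,2,1,1,2,2,1,1,2,2,1,1,2,1,1 for degrees 0…17.
[x^17] = 1·1 + 1·1 + 1·2 + 1·2 = 6.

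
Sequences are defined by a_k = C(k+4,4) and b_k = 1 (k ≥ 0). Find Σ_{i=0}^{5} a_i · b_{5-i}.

Write out a_i and b_{5-i} for i = 0,…,5 and sum the products.
Σ = 1·1 + 5·1 + 15·1 + 35·1 + 70·1 + 126·1 = 252.

252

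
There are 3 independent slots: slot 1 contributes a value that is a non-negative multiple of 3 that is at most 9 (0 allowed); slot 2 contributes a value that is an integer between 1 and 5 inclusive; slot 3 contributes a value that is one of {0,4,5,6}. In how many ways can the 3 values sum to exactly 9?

The generating function for the choices is (1 + q^3 + q^6 + q^9)·(q + q^2 + q^3 + q^4 + q^5)·(1 + q^4 + q^5 + q^6); the count is [q^9].
(1 + q^3 + q^6 + q^9) has coefficients 1,0,0,1,0,0,1,0,0,1 for degrees 0…9.
(q + q^2 + q^3 + q^4 + q^5) has coefficients 0,1,1,1,1,1,0,0,0,0 for degrees 0…9.
Finally multiplying by (1 + q^4 + q^5 + q^6), the product of all factors after the first has coefficients 0,1,1,1,1,2,2,3,3,3 for degrees 0…9.
[q^9] = 1·3 + 1·2 + 1·1 + 1·0 = 6.

6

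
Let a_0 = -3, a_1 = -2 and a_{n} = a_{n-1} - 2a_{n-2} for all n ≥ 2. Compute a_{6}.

The ordinary generating function has denominator 1 - t + 2t^2.
Iterating the recurrence: a_0,…,a_{6} = -3, -2, 4, 8, 0, -16, -16.

-16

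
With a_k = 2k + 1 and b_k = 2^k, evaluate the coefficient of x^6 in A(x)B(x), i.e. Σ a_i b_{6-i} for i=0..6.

Write out a_i and b_{6-i} for i = 0,…,6 and sum the products.
Σ = 1·64 + 3·32 + 5·16 + 7·8 + 9·4 + 11·2 + 13·1 = 367.

367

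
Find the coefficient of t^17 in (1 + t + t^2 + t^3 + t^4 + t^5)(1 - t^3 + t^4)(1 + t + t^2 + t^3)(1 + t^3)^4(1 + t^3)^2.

98

(1 + t + t^2 + t^3 + t^4 + t^5) has coefficients 1,1,1,1,1,1 for degrees 0…5.
(1 - t^3 + t^4) has coefficients 1,0,0,-1,1,0,0,0,0,0,0,0,0,0,0,0,0,0 for degrees 0…17.
Multiplying by (1 + t + t^2 + t^3) gives running coefficients 1,1,1,0,0,0,0,1,0,0,0,0,0,0,0,0,0,0 for degrees 0…17.
Multiplying by (1 + t^3)^4 gives running coefficients 1,1,1,4,4,4,6,7,6,4,8,4,1,7,1,0,4,0 for degrees 0…17.
Finally multiplying by (1 + t^3)^2, the product of all factors after the first has coefficients 1,1,1,6,6,6,15,16,15,20,26,20,15,30,15,6,26,6 for degrees 0…17.
[t^17] = 1·6 + 1·26 + 1·6 + 1·15 + 1·30 + 1·15 = 98.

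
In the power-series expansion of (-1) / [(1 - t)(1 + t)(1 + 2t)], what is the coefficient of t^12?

The denominator gives the recurrence a_n = −2a_(n−1) + a_(n−2) + 2a_(n−3) for n ≥ 3; the numerator fixes a_0 = -1, a_1 = 2, a_2 = -5.
Iterating: -1, 2, -5, 10, -21, 42, -85, 170, -341, 682, -1365, 2730, -5461, so a_12 = -5461.

-5461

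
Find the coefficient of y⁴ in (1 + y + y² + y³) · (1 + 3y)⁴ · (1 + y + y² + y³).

510

(1 + y + y² + y³) has coefficients 1,1,1,1 for degrees 0…3.
(1 + 3y)⁴ has coefficients 1,12,54,108,81 for degrees 0…4.
Finally multiplying by (1 + y + y² + y³), the product of all factors after the first has coefficients 1,13,67,175,255 for degrees 0…4.
[y⁴] = 1·255 + 1·175 + 1·67 + 1·13 = 510.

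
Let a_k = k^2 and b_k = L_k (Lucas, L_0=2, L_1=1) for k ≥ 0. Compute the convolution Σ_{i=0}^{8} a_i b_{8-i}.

697

The convolution is the t^8 coefficient of A(t)B(t).
Σ = 0·47 + 1·29 + 4·18 + 9·11 + 16·7 + 25·4 + 36·3 + 49·1 + 64·2 = 697.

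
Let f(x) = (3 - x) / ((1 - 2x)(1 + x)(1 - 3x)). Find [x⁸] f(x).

Partial fractions give a closed form: a_n = (-10/3)·2^n + (1/3)·(-1)^n + (6)·3^n.
At n = 8: a_8 = 38513.

38513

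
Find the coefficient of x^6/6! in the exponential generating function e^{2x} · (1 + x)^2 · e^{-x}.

The EGF product rule gives c_6 = Σ_{k_1+k_2+k_3=6} C(6; k_1,k_2,k_3) · ∏ g_i(k_i), where e^{2x} gives (2)^k; (1+x)^2 gives the falling factorial (2)_k; e^{-x} gives (-1)^k.
g_1(k) for k = 0…6: 1, 2, 4, 8, 16, 32, 64.
g_2(k) for k = 0…6: 1, 2, 2, 0, 0, 0, 0.
g_3(k) for k = 0…6: 1, -1, 1, -1, 1, -1, 1.
First combine the last two factors: h(k) = Σ_j C(k,j)·g_2(j)·g_3(k−j) for k = 0…6: 1, 1, -1, -1, 5, -11, 19.
c_6 = Σ_k C(6,k)·g_1(k)·h(6−k) = 1·1·19 + 6·2·(-11) + 15·4·5 + 20·8·(-1) + 15·16·(-1) + 6·32·1 + 1·64·1 = 19 − 132 + 300 − 160 − 240 + 192 + 64 = 43.

43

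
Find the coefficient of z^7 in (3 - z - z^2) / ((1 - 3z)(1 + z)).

The denominator gives the recurrence a_n = 2a_(n−1) + 3a_(n−2) for n ≥ 3; the numerator fixes a_0 = 3, a_1 = 5, a_2 = 18.
Iterating: 3, 5, 18, 51, 156, 465, 1398, 4191, so a_7 = 4191.

4191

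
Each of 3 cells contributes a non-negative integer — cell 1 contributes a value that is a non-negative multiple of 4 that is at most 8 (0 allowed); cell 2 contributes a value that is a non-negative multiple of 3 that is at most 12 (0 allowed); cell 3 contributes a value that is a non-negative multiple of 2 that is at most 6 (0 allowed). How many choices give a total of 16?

4

The generating function for the choices is (1 + z⁴ + z⁸)·(1 + z³ + z⁶ + z⁹ + z¹²)·(1 + z² + z⁴ + z⁶); the count is [z¹⁶].
(1 + z⁴ + z⁸) has coefficients 1,0,0,0,1,0,0,0,1 for degrees 0…8.
(1 + z³ + z⁶ + z⁹ + z¹²) has coefficients 1,0,0,1,0,0,1,0,0,1,0,0,1,0,0,0,0 for degrees 0…16.
Finally multiplying by (1 + z² + z⁴ + z⁶), the product of all factors after the first has coefficients 1,0,1,1,1,1,2,1,1,2,1,1,2,1,1,1,1 for degrees 0…16.
[z¹⁶] = 1·1 + 1·2 + 1·1 = 4.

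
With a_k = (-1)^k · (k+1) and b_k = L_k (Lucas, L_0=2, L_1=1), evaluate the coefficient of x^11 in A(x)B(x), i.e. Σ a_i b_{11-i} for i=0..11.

The convolution is the t^11 coefficient of A(t)B(t).
Σ = 1·199 − 2·123 + 3·76 − 4·47 + 5·29 − 6·18 + 7·11 − 8·7 + 9·4 − 10·3 + 11·1 − 12·2 = 44.

44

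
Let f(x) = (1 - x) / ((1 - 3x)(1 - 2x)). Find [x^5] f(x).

The denominator gives the recurrence a_n = 5a_(n−1) − 6a_(n−2) for n ≥ 3; the numerator fixes a_0 = 1, a_1 = 4, a_2 = 14.
Iterating: 1, 4, 14, 46, 146, 454, so a_5 = 454.

454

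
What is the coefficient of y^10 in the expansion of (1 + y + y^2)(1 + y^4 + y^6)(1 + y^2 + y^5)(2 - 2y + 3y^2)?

(1 + y + y^2) has coefficients 1,1,1 for degrees 0…2.
(1 + y^4 + y^6) has coefficients 1,0,0,0,1,0,1,0,0,0,0 for degrees 0…10.
Multiplying by (1 + y^2 + y^5) gives running coefficients 1,0,1,0,1,1,2,0,1,1,0 for degrees 0…10.
Finally multiplying by (2 - 2y + 3y^2), the product of all factors after the first has coefficients 2,-2,5,-2,5,0,5,-1,8,0,1 for degrees 0…10.
[y^10] = 1·1 + 1·0 + 1·8 = 9.

9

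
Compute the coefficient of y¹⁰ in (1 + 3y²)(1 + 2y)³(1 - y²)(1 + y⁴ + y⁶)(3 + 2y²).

25

(1 + 3y²) has coefficients 1,0,3 for degrees 0…2.
(1 + 2y)³ has coefficients 1,6,12,8,0,0,0,0,0,0,0 for degrees 0…10.
Multiplying by (1 - y²) gives running coefficients 1,6,11,2,-12,-8,0,0,0,0,0 for degrees 0…10.
Multiplying by (1 + y⁴ + y⁶) gives running coefficients 1,6,11,2,-11,-2,12,8,-1,-6,-12 for degrees 0…10.
Finally multiplying by (3 + 2y²), the product of all factors after the first has coefficients 3,18,35,18,-11,-2,14,20,21,-2,-38 for degrees 0…10.
[y¹⁰] = 1·(-38) + 3·21 = 25.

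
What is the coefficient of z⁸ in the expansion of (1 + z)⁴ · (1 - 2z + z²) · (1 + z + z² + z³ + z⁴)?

(1 + z)⁴ has coefficients 1,4,6,4,1 for degrees 0…4.
(1 - 2z + z²) has coefficients 1,-2,1,0,0,0,0,0,0 for degrees 0…8.
Finally multiplying by (1 + z + z² + z³ + z⁴), the product of all factors after the first has coefficients 1,-1,0,0,0,-1,1,0,0 for degrees 0…8.
[z⁸] = 1·0 + 4·0 + 6·1 + 4·(-1) + 1·0 = 2.

2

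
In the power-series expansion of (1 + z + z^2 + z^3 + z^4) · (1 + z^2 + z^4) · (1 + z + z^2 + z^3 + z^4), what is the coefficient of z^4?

(1 + z + z^2 + z^3 + z^4) has coefficients 1,1,1,1,1 for degrees 0…4.
(1 + z^2 + z^4) has coefficients 1,0,1,0,1 for degrees 0…4.
Finally multiplying by (1 + z + z^2 + z^3 + z^4), the product of all factors after the first has coefficients 1,1,2,2,3 for degrees 0…4.
[z^4] = 1·3 + 1·2 + 1·2 + 1·1 + 1·1 = 9.

9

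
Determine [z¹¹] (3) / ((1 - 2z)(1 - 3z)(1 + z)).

1187550

The denominator gives the recurrence a_n = 4a_(n−1) − a_(n−2) − 6a_(n−3) for n ≥ 3; the numerator fixes a_0 = 3, a_1 = 12, a_2 = 45.
Iterating: 3, 12, 45, 150, 483, 1512, 4665, 14250, 43263, 130812, 394485, 1187550, so a_11 = 1187550.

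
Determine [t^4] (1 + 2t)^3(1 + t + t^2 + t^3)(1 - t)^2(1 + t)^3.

2

(1 + 2t)^3 has coefficients 1,6,12,8 for degrees 0…3.
(1 + t + t^2 + t^3) has coefficients 1,1,1,1,0 for degrees 0…4.
Multiplying by (1 - t)^2 gives running coefficients 1,-1,0,0,-1 for degrees 0…4.
Finally multiplying by (1 + t)^3, the product of all factors after the first has coefficients 1,2,0,-2,-2 for degrees 0…4.
[t^4] = 1·(-2) + 6·(-2) + 12·0 + 8·2 = 2.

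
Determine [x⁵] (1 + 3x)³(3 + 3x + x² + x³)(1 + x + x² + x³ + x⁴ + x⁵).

(1 + 3x)³ has coefficients 1,9,27,27 for degrees 0…3.
(3 + 3x + x² + x³) has coefficients 3,3,1,1,0,0 for degrees 0…5.
Finally multiplying by (1 + x + x² + x³ + x⁴ + x⁵), the product of all factors after the first has coefficients 3,6,7,8,8,8 for degrees 0…5.
[x⁵] = 1·8 + 9·8 + 27·8 + 27·7 = 485.

485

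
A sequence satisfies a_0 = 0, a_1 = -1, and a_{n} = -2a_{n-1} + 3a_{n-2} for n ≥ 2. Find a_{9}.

The ordinary generating function has denominator 1 + 2z - 3z^2.
Iterating the recurrence: a_0,…,a_{9} = 0, -1, 2, -7, 20, -61, 182, -547, 1640, -4921.

-4921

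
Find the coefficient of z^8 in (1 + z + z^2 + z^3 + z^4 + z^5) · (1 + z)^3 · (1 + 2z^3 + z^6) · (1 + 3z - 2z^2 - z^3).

26

(1 + z + z^2 + z^3 + z^4 + z^5) has coefficients 1,1,1,1,1,1 for degrees 0…5.
(1 + z)^3 has coefficients 1,3,3,1,0,0,0,0,0 for degrees 0…8.
Multiplying by (1 + 2z^3 + z^6) gives running coefficients 1,3,3,3,6,6,3,3,3 for degrees 0…8.
Finally multiplying by (1 + 3z - 2z^2 - z^3), the product of all factors after the first has coefficients 1,6,10,5,6,15,6,-6,0 for degrees 0…8.
[z^8] = 1·0 + 1·(-6) + 1·6 + 1·15 + 1·6 + 1·5 = 26.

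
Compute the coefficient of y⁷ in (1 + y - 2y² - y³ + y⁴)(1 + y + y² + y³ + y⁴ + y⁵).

-2

(1 + y - 2y² - y³ + y⁴) has coefficients 1,1,-2,-1,1 for degrees 0…4.
(1 + y + y² + y³ + y⁴ + y⁵) has coefficients 1,1,1,1,1,1,0,0 for degrees 0…7.
[y⁷] = 1·0 + 1·0 − 2·1 − 1·1 + 1·1 = -2.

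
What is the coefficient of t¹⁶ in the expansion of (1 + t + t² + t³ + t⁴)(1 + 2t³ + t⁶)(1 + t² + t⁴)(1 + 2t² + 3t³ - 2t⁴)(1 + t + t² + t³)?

(1 + t + t² + t³ + t⁴) has coefficients 1,1,1,1,1 for degrees 0…4.
(1 + 2t³ + t⁶) has coefficients 1,0,0,2,0,0,1,0,0,0,0,0,0,0,0,0,0 for degrees 0…16.
Multiplying by (1 + t² + t⁴) gives running coefficients 1,0,1,2,1,2,1,2,1,0,1,0,0,0,0,0,0 for degrees 0…16.
Multiplying by (1 + 2t² + 3t³ - 2t⁴) gives running coefficients 1,0,3,5,1,9,7,5,7,3,7,-1,0,3,-2,0,0 for degrees 0…16.
Finally multiplying by (1 + t + t² + t³), the product of all factors after the first has coefficients 1,1,4,9,9,18,22,22,28,22,22,16,9,9,0,1,1 for degrees 0…16.
[t¹⁶] = 1·1 + 1·1 + 1·0 + 1·9 + 1·9 = 20.

20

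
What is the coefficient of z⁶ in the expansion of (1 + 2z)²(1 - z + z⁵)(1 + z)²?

6

(1 + 2z)² has coefficients 1,4,4 for degrees 0…2.
(1 - z + z⁵) has coefficients 1,-1,0,0,0,1,0 for degrees 0…6.
Finally multiplying by (1 + z)², the product of all factors after the first has coefficients 1,1,-1,-1,0,1,2 for degrees 0…6.
[z⁶] = 1·2 + 4·1 + 4·0 = 6.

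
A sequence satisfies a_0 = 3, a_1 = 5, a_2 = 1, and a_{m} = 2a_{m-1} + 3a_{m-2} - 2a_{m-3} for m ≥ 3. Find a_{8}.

The ordinary generating function has denominator 1 - 2z - 3z^2 + 2z^3.
Iterating the recurrence: a_0,…,a_{8} = 3, 5, 1, 11, 15, 61, 145, 443, 1199.

1199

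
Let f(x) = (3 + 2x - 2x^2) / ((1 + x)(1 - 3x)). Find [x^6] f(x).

The denominator gives the recurrence a_n = 2a_(n−1) + 3a_(n−2) for n ≥ 3; the numerator fixes a_0 = 3, a_1 = 8, a_2 = 23.
Iterating: 3, 8, 23, 70, 209, 628, 1883, so a_6 = 1883.

1883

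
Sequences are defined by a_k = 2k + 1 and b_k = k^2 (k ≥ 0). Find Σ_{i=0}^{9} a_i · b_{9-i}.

1365

This is [x^9] in the product of the two ordinary generating functions.
Σ = 1·81 + 3·64 + 5·49 + 7·36 + 9·25 + 11·16 + 13·9 + 15·4 + 17·1 + 19·0 = 1365.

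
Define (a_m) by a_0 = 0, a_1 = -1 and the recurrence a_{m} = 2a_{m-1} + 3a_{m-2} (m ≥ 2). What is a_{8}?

-1640

The ordinary generating function has denominator 1 - 2q - 3q^2.
Iterating the recurrence: a_0,…,a_{8} = 0, -1, -2, -7, -20, -61, -182, -547, -1640.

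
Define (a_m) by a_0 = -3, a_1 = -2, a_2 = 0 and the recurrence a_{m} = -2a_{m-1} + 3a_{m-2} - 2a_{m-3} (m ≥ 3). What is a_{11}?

The ordinary generating function has denominator 1 + 2z - 3z^2 + 2z^3.
Iterating the recurrence: a_0,…,a_{11} = -3, -2, 0, 0, 4, -8, 28, -88, 276, -872, 2748, -8664.

-8664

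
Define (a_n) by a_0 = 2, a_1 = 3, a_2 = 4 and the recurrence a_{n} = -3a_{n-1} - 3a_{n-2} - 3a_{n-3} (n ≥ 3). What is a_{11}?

The ordinary generating function has denominator 1 + 3z + 3z^2 + 3z^3.
Iterating the recurrence: a_0,…,a_{11} = 2, 3, 4, -27, 60, -111, 234, -549, 1278, -2889, 6480, -14607.

-14607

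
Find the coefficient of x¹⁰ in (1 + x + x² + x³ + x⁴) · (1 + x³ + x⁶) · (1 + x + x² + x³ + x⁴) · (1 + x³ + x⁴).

(1 + x + x² + x³ + x⁴) has coefficients 1,1,1,1,1 for degrees 0…4.
(1 + x³ + x⁶) has coefficients 1,0,0,1,0,0,1,0,0,0,0 for degrees 0…10.
Multiplying by (1 + x + x² + x³ + x⁴) gives running coefficients 1,1,1,2,2,1,2,2,1,1,1 for degrees 0…10.
Finally multiplying by (1 + x³ + x⁴), the product of all factors after the first has coefficients 1,1,1,3,4,3,5,6,4,4,5 for degrees 0…10.
[x¹⁰] = 1·5 + 1·4 + 1·4 + 1·6 + 1·5 = 24.

24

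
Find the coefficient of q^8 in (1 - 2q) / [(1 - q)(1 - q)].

The denominator gives the recurrence a_n = 2a_(n−1) − a_(n−2) for n ≥ 2; the numerator fixes a_0 = 1, a_1 = 0.
Iterating: 1, 0, -1, -2, -3, -4, -5, -6, -7, so a_8 = -7.

-7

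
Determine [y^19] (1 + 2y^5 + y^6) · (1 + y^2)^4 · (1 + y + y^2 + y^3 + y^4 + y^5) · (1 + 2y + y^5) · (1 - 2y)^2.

(1 + 2y^5 + y^6) has coefficients 1,0,0,0,0,2,1 for degrees 0…6.
(1 + y^2)^4 has coefficients 1,0,4,0,6,0,4,0,1,0,0,0,0,0,0,0,0,0,0,0 for degrees 0…19.
Multiplying by (1 + y + y^2 + y^3 + y^4 + y^5) gives running coefficients 1,1,5,5,11,11,14,14,11,11,5,5,1,1,0,0,0,0,0,0 for degrees 0…19.
Multiplying by (1 + 2y + y^5) gives running coefficients 1,3,7,15,21,34,37,47,44,44,38,29,25,14,13,5,5,1,1,0 for degrees 0…19.
Finally multiplying by (1 - 2y)^2, the product of all factors after the first has coefficients 1,-1,-1,-1,-11,10,-15,35,4,56,38,53,61,30,57,9,37,1,17,0 for degrees 0…19.
[y^19] = 1·0 + 2·57 + 1·30 = 144.

144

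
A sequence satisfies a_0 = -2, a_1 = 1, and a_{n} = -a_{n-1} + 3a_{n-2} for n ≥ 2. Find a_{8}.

-799

The ordinary generating function has denominator 1 + y - 3y^2.
Iterating the recurrence: a_0,…,a_{8} = -2, 1, -7, 10, -31, 61, -154, 337, -799.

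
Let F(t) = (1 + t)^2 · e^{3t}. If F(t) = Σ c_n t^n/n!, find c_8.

82377

The EGF product rule gives c_8 = Σ_{k_1+k_2=8} C(8; k_1,k_2) · ∏ g_i(k_i), where (1+t)^2 gives the falling factorial (2)_k; e^{3t} gives (3)^k.
g_1(k) for k = 0…8: 1, 2, 2, 0, 0, 0, 0, 0, 0.
g_2(k) for k = 0…8: 1, 3, 9, 27, 81, 243, 729, 2187, 6561.
c_8 = Σ_k C(8,k)·g_1(k)·g_2(8−k) = 1·1·6561 + 8·2·2187 + 28·2·729 = 6561 + 34992 + 40824 = 82377.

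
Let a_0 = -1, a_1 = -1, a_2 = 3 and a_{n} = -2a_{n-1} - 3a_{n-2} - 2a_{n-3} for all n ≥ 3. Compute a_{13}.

-89

The ordinary generating function has denominator 1 + 2t + 3t^2 + 2t^3.
Iterating the recurrence: a_0,…,a_{13} = -1, -1, 3, -1, -5, 7, 3, -17, 11, 23, -45, -1, 91, -89.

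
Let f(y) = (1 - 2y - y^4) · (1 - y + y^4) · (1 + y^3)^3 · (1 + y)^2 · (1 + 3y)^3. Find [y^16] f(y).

-292

(1 - 2y - y^4) has coefficients 1,-2,0,0,-1 for degrees 0…4.
(1 - y + y^4) has coefficients 1,-1,0,0,1,0,0,0,0,0,0,0,0,0,0,0,0 for degrees 0…16.
Multiplying by (1 + y^3)^3 gives running coefficients 1,-1,0,3,-2,0,3,0,0,1,2,0,0,1,0,0,0 for degrees 0…16.
Multiplying by (1 + y)^2 gives running coefficients 1,1,-1,2,4,-1,1,6,3,1,4,5,2,1,2,1,0 for degrees 0…16.
Finally multiplying by (1 + 3y)^3, the product of all factors after the first has coefficients 1,10,35,47,22,62,154,96,57,217,256,149,182,262,200,100,90 for degrees 0…16.
[y^16] = 1·90 − 2·100 − 1·182 = -292.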